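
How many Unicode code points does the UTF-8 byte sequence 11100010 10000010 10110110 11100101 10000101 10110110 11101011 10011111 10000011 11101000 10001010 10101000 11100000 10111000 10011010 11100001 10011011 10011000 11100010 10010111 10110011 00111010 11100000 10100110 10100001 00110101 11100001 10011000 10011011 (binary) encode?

Byte at offset 0: 0xE2 = 11100010 → 3-byte char (#1). Advance 3.
Byte at offset 3: 0xE5 = 11100101 → 3-byte char (#2). Advance 3.
Byte at offset 6: 0xEB = 11101011 → 3-byte char (#3). Advance 3.
Byte at offset 9: 0xE8 = 11101000 → 3-byte char (#4). Advance 3.
Byte at offset 12: 0xE0 = 11100000 → 3-byte char (#5). Advance 3.
Byte at offset 15: 0xE1 = 11100001 → 3-byte char (#6). Advance 3.
Byte at offset 18: 0xE2 = 11100010 → 3-byte char (#7). Advance 3.
Byte at offset 21: 0x3A = 00111010 → 1-byte char (#8). Advance 1.
Byte at offset 22: 0xE0 = 11100000 → 3-byte char (#9). Advance 3.
Byte at offset 25: 0x35 = 00110101 → 1-byte char (#10). Advance 1.
Byte at offset 26: 0xE1 = 11100001 → 3-byte char (#11). Advance 3.
Reached end at offset 29 after 11 code points.

11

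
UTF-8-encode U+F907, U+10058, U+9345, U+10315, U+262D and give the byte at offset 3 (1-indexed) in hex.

1-indexed offset 3 is 0-indexed offset 2.
U+F907 → 3-byte form EF A4 87 at offsets 0–2.
Offset 2 falls in char 1's range; it's byte 3 of EF A4 87 = 0x87.

0x87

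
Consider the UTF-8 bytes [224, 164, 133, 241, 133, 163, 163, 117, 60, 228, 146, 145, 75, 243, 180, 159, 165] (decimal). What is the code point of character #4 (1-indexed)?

U+003C

Offset 0: leading byte 0xE0 = 11100000 → 3-byte char #1 = E0 A4 85.
Offset 3: leading byte 0xF1 = 11110001 → 4-byte char #2 = F1 85 A3 A3.
Offset 7: leading byte 0x75 = 01110101 → 1-byte char #3 = 75.
Offset 8: leading byte 0x3C = 00111100 → 1-byte char #4 = 3C.
Leading byte 0x3C = 00111100 matches 0xxxxxxx → 1-byte sequence.
Byte 1: 0x3C = 00111100, payload 0111100 (7 bits).
Concatenate: 0111100 = 0x3C (7 bits → U+003C).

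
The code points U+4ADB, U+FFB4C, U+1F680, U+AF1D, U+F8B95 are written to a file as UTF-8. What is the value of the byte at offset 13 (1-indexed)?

1-indexed offset 13 is 0-indexed offset 12.
U+4ADB → 3-byte form E4 AB 9B at offsets 0–2.
U+FFB4C → 4-byte form F3 BF AD 8C at offsets 3–6.
U+1F680 → 4-byte form F0 9F 9A 80 at offsets 7–10.
U+AF1D → 3-byte form EA BC 9D at offsets 11–13.
Offset 12 falls in char 4's range; it's byte 2 of EA BC 9D = 0xBC.

0xBC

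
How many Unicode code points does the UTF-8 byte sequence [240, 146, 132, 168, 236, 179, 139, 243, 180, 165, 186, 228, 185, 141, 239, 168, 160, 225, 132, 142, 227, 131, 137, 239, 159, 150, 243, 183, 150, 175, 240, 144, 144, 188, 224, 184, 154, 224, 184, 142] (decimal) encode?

12

Byte at offset 0: 0xF0 = 11110000 → 4-byte char (#1). Advance 4.
Byte at offset 4: 0xEC = 11101100 → 3-byte char (#2). Advance 3.
Byte at offset 7: 0xF3 = 11110011 → 4-byte char (#3). Advance 4.
Byte at offset 11: 0xE4 = 11100100 → 3-byte char (#4). Advance 3.
Byte at offset 14: 0xEF = 11101111 → 3-byte char (#5). Advance 3.
Byte at offset 17: 0xE1 = 11100001 → 3-byte char (#6). Advance 3.
Byte at offset 20: 0xE3 = 11100011 → 3-byte char (#7). Advance 3.
Byte at offset 23: 0xEF = 11101111 → 3-byte char (#8). Advance 3.
Byte at offset 26: 0xF3 = 11110011 → 4-byte char (#9). Advance 4.
Byte at offset 30: 0xF0 = 11110000 → 4-byte char (#10). Advance 4.
Byte at offset 34: 0xE0 = 11100000 → 3-byte char (#11). Advance 3.
Byte at offset 37: 0xE0 = 11100000 → 3-byte char (#12). Advance 3.
Reached end at offset 40 after 12 code points.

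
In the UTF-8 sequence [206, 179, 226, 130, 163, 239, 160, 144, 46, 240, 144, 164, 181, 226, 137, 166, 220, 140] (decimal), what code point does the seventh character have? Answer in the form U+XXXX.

U+070C

Offset 0: leading byte 0xCE = 11001110 → 2-byte char #1 = CE B3.
Offset 2: leading byte 0xE2 = 11100010 → 3-byte char #2 = E2 82 A3.
Offset 5: leading byte 0xEF = 11101111 → 3-byte char #3 = EF A0 90.
Offset 8: leading byte 0x2E = 00101110 → 1-byte char #4 = 2E.
Offset 9: leading byte 0xF0 = 11110000 → 4-byte char #5 = F0 90 A4 B5.
Offset 13: leading byte 0xE2 = 11100010 → 3-byte char #6 = E2 89 A6.
Offset 16: leading byte 0xDC = 11011100 → 2-byte char #7 = DC 8C.
Leading byte 0xDC = 11011100 matches 110xxxxx → 2-byte sequence.
Byte 1: 0xDC = 11011100, payload 11100 (5 bits).
Byte 2: 0x8C = 10001100 (10xxxxxx ✓), payload 001100.
Concatenate: 11100001100 = 0x70C (11 bits → U+070C).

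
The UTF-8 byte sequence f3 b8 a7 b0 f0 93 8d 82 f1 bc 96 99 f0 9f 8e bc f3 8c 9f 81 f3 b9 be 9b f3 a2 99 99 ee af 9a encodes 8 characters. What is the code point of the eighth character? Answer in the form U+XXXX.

Offset 0: leading byte 0xF3 = 11110011 → 4-byte char #1 = F3 B8 A7 B0.
Offset 4: leading byte 0xF0 = 11110000 → 4-byte char #2 = F0 93 8D 82.
Offset 8: leading byte 0xF1 = 11110001 → 4-byte char #3 = F1 BC 96 99.
Offset 12: leading byte 0xF0 = 11110000 → 4-byte char #4 = F0 9F 8E BC.
Offset 16: leading byte 0xF3 = 11110011 → 4-byte char #5 = F3 8C 9F 81.
Offset 20: leading byte 0xF3 = 11110011 → 4-byte char #6 = F3 B9 BE 9B.
Offset 24: leading byte 0xF3 = 11110011 → 4-byte char #7 = F3 A2 99 99.
Offset 28: leading byte 0xEE = 11101110 → 3-byte char #8 = EE AF 9A.
Leading byte 0xEE = 11101110 matches 1110xxxx → 3-byte sequence.
Byte 1: 0xEE = 11101110, payload 1110 (4 bits).
Byte 2: 0xAF = 10101111 (10xxxxxx ✓), payload 101111.
Byte 3: 0x9A = 10011010 (10xxxxxx ✓), payload 011010.
Concatenate: 1110101111011010 = 0xEBDA (16 bits → U+EBDA).

U+EBDA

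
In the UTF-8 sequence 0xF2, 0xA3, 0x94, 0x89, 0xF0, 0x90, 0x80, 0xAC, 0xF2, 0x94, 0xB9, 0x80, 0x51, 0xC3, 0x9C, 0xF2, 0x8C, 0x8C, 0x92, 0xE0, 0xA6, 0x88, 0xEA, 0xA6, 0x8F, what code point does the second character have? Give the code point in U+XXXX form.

Offset 0: leading byte 0xF2 = 11110010 → 4-byte char #1 = F2 A3 94 89.
Offset 4: leading byte 0xF0 = 11110000 → 4-byte char #2 = F0 90 80 AC.
Leading byte 0xF0 = 11110000 matches 11110xxx → 4-byte sequence.
Byte 1: 0xF0 = 11110000, payload 000 (3 bits).
Byte 2: 0x90 = 10010000 (10xxxxxx ✓), payload 010000.
Byte 3: 0x80 = 10000000 (10xxxxxx ✓), payload 000000.
Byte 4: 0xAC = 10101100 (10xxxxxx ✓), payload 101100.
Concatenate: 000010000000000101100 = 0x1002C (21 bits → U+1002C).

U+1002C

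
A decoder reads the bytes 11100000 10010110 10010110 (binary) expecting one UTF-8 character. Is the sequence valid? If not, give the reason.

Leading byte 0xE0 = 11100000 → 3-byte form.
Continuation bytes all match 10xxxxxx. Payload decodes to 0x596.
But 0x596 < 0x800, the minimum for a 3-byte sequence — this is an overlong encoding.

invalid (overlong encoding)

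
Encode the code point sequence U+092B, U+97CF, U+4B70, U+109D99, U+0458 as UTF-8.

U+092B: 3-byte form → E0 A4 AB.
U+97CF: 3-byte form → E9 9F 8F.
U+4B70: 3-byte form → E4 AD B0.
U+109D99: 4-byte form → F4 89 B6 99.
U+0458: 2-byte form → D1 98.
Concatenated (15 bytes): E0 A4 AB E9 9F 8F E4 AD B0 F4 89 B6 99 D1 98.

E0 A4 AB E9 9F 8F E4 AD B0 F4 89 B6 99 D1 98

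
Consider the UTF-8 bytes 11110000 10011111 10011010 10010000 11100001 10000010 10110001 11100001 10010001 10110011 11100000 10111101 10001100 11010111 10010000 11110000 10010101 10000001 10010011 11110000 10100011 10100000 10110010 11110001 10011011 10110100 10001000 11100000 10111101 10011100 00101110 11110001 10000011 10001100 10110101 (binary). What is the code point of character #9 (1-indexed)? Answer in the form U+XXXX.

U+0F5C

Offset 0: leading byte 0xF0 = 11110000 → 4-byte char #1 = F0 9F 9A 90.
Offset 4: leading byte 0xE1 = 11100001 → 3-byte char #2 = E1 82 B1.
Offset 7: leading byte 0xE1 = 11100001 → 3-byte char #3 = E1 91 B3.
Offset 10: leading byte 0xE0 = 11100000 → 3-byte char #4 = E0 BD 8C.
Offset 13: leading byte 0xD7 = 11010111 → 2-byte char #5 = D7 90.
Offset 15: leading byte 0xF0 = 11110000 → 4-byte char #6 = F0 95 81 93.
Offset 19: leading byte 0xF0 = 11110000 → 4-byte char #7 = F0 A3 A0 B2.
Offset 23: leading byte 0xF1 = 11110001 → 4-byte char #8 = F1 9B B4 88.
Offset 27: leading byte 0xE0 = 11100000 → 3-byte char #9 = E0 BD 9C.
Leading byte 0xE0 = 11100000 matches 1110xxxx → 3-byte sequence.
Byte 1: 0xE0 = 11100000, payload 0000 (4 bits).
Byte 2: 0xBD = 10111101 (10xxxxxx ✓), payload 111101.
Byte 3: 0x9C = 10011100 (10xxxxxx ✓), payload 011100.
Concatenate: 0000111101011100 = 0xF5C (16 bits → U+0F5C).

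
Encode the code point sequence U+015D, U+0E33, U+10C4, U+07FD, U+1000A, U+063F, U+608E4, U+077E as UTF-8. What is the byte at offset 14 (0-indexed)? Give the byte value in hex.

0xD8

U+015D → 2-byte form C5 9D at offsets 0–1.
U+0E33 → 3-byte form E0 B8 B3 at offsets 2–4.
U+10C4 → 3-byte form E1 83 84 at offsets 5–7.
U+07FD → 2-byte form DF BD at offsets 8–9.
U+1000A → 4-byte form F0 90 80 8A at offsets 10–13.
U+063F → 2-byte form D8 BF at offsets 14–15.
Offset 14 falls in char 6's range; it's byte 1 of D8 BF = 0xD8.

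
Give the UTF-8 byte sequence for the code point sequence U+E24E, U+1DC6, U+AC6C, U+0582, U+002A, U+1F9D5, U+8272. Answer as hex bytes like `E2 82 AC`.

EE 89 8E E1 B7 86 EA B1 AC D6 82 2A F0 9F A7 95 E8 89 B2

U+E24E: 3-byte form → EE 89 8E.
U+1DC6: 3-byte form → E1 B7 86.
U+AC6C: 3-byte form → EA B1 AC.
U+0582: 2-byte form → D6 82.
U+002A: 1-byte form → 2A.
U+1F9D5: 4-byte form → F0 9F A7 95.
U+8272: 3-byte form → E8 89 B2.
Concatenated (19 bytes): EE 89 8E E1 B7 86 EA B1 AC D6 82 2A F0 9F A7 95 E8 89 B2.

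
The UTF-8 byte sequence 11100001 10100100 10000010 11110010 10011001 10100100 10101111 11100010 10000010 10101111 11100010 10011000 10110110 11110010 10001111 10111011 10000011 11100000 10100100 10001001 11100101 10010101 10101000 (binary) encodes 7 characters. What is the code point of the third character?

U+20AF

Offset 0: leading byte 0xE1 = 11100001 → 3-byte char #1 = E1 A4 82.
Offset 3: leading byte 0xF2 = 11110010 → 4-byte char #2 = F2 99 A4 AF.
Offset 7: leading byte 0xE2 = 11100010 → 3-byte char #3 = E2 82 AF.
Leading byte 0xE2 = 11100010 matches 1110xxxx → 3-byte sequence.
Byte 1: 0xE2 = 11100010, payload 0010 (4 bits).
Byte 2: 0x82 = 10000010 (10xxxxxx ✓), payload 000010.
Byte 3: 0xAF = 10101111 (10xxxxxx ✓), payload 101111.
Concatenate: 0010000010101111 = 0x20AF (16 bits → U+20AF).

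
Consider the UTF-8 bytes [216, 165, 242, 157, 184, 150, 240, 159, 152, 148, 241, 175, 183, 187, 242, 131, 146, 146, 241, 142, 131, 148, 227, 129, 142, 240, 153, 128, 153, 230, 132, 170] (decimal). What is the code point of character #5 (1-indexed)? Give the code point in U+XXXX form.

Offset 0: leading byte 0xD8 = 11011000 → 2-byte char #1 = D8 A5.
Offset 2: leading byte 0xF2 = 11110010 → 4-byte char #2 = F2 9D B8 96.
Offset 6: leading byte 0xF0 = 11110000 → 4-byte char #3 = F0 9F 98 94.
Offset 10: leading byte 0xF1 = 11110001 → 4-byte char #4 = F1 AF B7 BB.
Offset 14: leading byte 0xF2 = 11110010 → 4-byte char #5 = F2 83 92 92.
Leading byte 0xF2 = 11110010 matches 11110xxx → 4-byte sequence.
Byte 1: 0xF2 = 11110010, payload 010 (3 bits).
Byte 2: 0x83 = 10000011 (10xxxxxx ✓), payload 000011.
Byte 3: 0x92 = 10010010 (10xxxxxx ✓), payload 010010.
Byte 4: 0x92 = 10010010 (10xxxxxx ✓), payload 010010.
Concatenate: 010000011010010010010 = 0x83492 (21 bits → U+83492).

U+83492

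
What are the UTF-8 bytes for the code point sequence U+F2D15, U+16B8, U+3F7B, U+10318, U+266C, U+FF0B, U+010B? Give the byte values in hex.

F3 B2 B4 95 E1 9A B8 E3 BD BB F0 90 8C 98 E2 99 AC EF BC 8B C4 8B

U+F2D15: 4-byte form → F3 B2 B4 95.
U+16B8: 3-byte form → E1 9A B8.
U+3F7B: 3-byte form → E3 BD BB.
U+10318: 4-byte form → F0 90 8C 98.
U+266C: 3-byte form → E2 99 AC.
U+FF0B: 3-byte form → EF BC 8B.
U+010B: 2-byte form → C4 8B.
Concatenated (22 bytes): F3 B2 B4 95 E1 9A B8 E3 BD BB F0 90 8C 98 E2 99 AC EF BC 8B C4 8B.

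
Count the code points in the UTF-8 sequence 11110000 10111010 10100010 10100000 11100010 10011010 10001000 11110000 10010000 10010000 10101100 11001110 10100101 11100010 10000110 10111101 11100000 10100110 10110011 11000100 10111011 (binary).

Byte at offset 0: 0xF0 = 11110000 → 4-byte char (#1). Advance 4.
Byte at offset 4: 0xE2 = 11100010 → 3-byte char (#2). Advance 3.
Byte at offset 7: 0xF0 = 11110000 → 4-byte char (#3). Advance 4.
Byte at offset 11: 0xCE = 11001110 → 2-byte char (#4). Advance 2.
Byte at offset 13: 0xE2 = 11100010 → 3-byte char (#5). Advance 3.
Byte at offset 16: 0xE0 = 11100000 → 3-byte char (#6). Advance 3.
Byte at offset 19: 0xC4 = 11000100 → 2-byte char (#7). Advance 2.
Reached end at offset 21 after 7 code points.

7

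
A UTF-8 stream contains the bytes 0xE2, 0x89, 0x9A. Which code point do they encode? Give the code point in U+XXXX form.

Leading byte 0xE2 = 11100010 matches 1110xxxx → 3-byte sequence.
Byte 1: 0xE2 = 11100010, payload 0010 (4 bits).
Byte 2: 0x89 = 10001001 (10xxxxxx ✓), payload 001001.
Byte 3: 0x9A = 10011010 (10xxxxxx ✓), payload 011010.
Concatenate: 0010001001011010 = 0x225A (16 bits → U+225A).

U+225A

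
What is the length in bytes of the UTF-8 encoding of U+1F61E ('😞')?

4

U+1F61E = 0x1F61E. UTF-8 uses 1 byte below 0x80, 2 below 0x800, 3 below 0x10000, 4 up to 0x10FFFF. 0x1F61E is in U+10000–U+10FFFF → 4 bytes.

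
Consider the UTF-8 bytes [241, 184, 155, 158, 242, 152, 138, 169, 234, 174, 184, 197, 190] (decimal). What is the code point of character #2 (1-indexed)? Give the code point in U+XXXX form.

Offset 0: leading byte 0xF1 = 11110001 → 4-byte char #1 = F1 B8 9B 9E.
Offset 4: leading byte 0xF2 = 11110010 → 4-byte char #2 = F2 98 8A A9.
Leading byte 0xF2 = 11110010 matches 11110xxx → 4-byte sequence.
Byte 1: 0xF2 = 11110010, payload 010 (3 bits).
Byte 2: 0x98 = 10011000 (10xxxxxx ✓), payload 011000.
Byte 3: 0x8A = 10001010 (10xxxxxx ✓), payload 001010.
Byte 4: 0xA9 = 10101001 (10xxxxxx ✓), payload 101001.
Concatenate: 010011000001010101001 = 0x982A9 (21 bits → U+982A9).

U+982A9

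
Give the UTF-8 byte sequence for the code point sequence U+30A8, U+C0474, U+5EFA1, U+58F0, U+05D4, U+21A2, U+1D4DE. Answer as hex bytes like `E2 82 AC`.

E3 82 A8 F3 80 91 B4 F1 9E BE A1 E5 A3 B0 D7 94 E2 86 A2 F0 9D 93 9E

U+30A8: 3-byte form → E3 82 A8.
U+C0474: 4-byte form → F3 80 91 B4.
U+5EFA1: 4-byte form → F1 9E BE A1.
U+58F0: 3-byte form → E5 A3 B0.
U+05D4: 2-byte form → D7 94.
U+21A2: 3-byte form → E2 86 A2.
U+1D4DE: 4-byte form → F0 9D 93 9E.
Concatenated (23 bytes): E3 82 A8 F3 80 91 B4 F1 9E BE A1 E5 A3 B0 D7 94 E2 86 A2 F0 9D 93 9E.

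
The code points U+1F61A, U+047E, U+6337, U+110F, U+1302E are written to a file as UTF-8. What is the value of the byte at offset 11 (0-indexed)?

U+1F61A → 4-byte form F0 9F 98 9A at offsets 0–3.
U+047E → 2-byte form D1 BE at offsets 4–5.
U+6337 → 3-byte form E6 8C B7 at offsets 6–8.
U+110F → 3-byte form E1 84 8F at offsets 9–11.
Offset 11 falls in char 4's range; it's byte 3 of E1 84 8F = 0x8F.

0x8F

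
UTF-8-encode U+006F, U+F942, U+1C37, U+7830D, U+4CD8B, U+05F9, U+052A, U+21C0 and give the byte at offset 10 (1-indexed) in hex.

0x8C

1-indexed offset 10 is 0-indexed offset 9.
U+006F → 1-byte form 6F at offsets 0–0.
U+F942 → 3-byte form EF A5 82 at offsets 1–3.
U+1C37 → 3-byte form E1 B0 B7 at offsets 4–6.
U+7830D → 4-byte form F1 B8 8C 8D at offsets 7–10.
Offset 9 falls in char 4's range; it's byte 3 of F1 B8 8C 8D = 0x8C.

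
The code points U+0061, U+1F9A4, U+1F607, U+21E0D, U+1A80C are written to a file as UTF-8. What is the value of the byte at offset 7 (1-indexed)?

0x9F

1-indexed offset 7 is 0-indexed offset 6.
U+0061 → 1-byte form 61 at offsets 0–0.
U+1F9A4 → 4-byte form F0 9F A6 A4 at offsets 1–4.
U+1F607 → 4-byte form F0 9F 98 87 at offsets 5–8.
Offset 6 falls in char 3's range; it's byte 2 of F0 9F 98 87 = 0x9F.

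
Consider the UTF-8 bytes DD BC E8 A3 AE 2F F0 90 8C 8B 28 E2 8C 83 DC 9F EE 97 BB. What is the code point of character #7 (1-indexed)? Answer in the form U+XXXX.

Offset 0: leading byte 0xDD = 11011101 → 2-byte char #1 = DD BC.
Offset 2: leading byte 0xE8 = 11101000 → 3-byte char #2 = E8 A3 AE.
Offset 5: leading byte 0x2F = 00101111 → 1-byte char #3 = 2F.
Offset 6: leading byte 0xF0 = 11110000 → 4-byte char #4 = F0 90 8C 8B.
Offset 10: leading byte 0x28 = 00101000 → 1-byte char #5 = 28.
Offset 11: leading byte 0xE2 = 11100010 → 3-byte char #6 = E2 8C 83.
Offset 14: leading byte 0xDC = 11011100 → 2-byte char #7 = DC 9F.
Leading byte 0xDC = 11011100 matches 110xxxxx → 2-byte sequence.
Byte 1: 0xDC = 11011100, payload 11100 (5 bits).
Byte 2: 0x9F = 10011111 (10xxxxxx ✓), payload 011111.
Concatenate: 11100011111 = 0x71F (11 bits → U+071F).

U+071F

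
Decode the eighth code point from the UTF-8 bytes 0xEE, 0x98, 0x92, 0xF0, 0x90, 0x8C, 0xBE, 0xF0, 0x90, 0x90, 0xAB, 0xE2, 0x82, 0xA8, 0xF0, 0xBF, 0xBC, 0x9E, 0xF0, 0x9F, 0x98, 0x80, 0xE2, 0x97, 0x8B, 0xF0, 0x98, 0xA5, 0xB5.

U+18975

Offset 0: leading byte 0xEE = 11101110 → 3-byte char #1 = EE 98 92.
Offset 3: leading byte 0xF0 = 11110000 → 4-byte char #2 = F0 90 8C BE.
Offset 7: leading byte 0xF0 = 11110000 → 4-byte char #3 = F0 90 90 AB.
Offset 11: leading byte 0xE2 = 11100010 → 3-byte char #4 = E2 82 A8.
Offset 14: leading byte 0xF0 = 11110000 → 4-byte char #5 = F0 BF BC 9E.
Offset 18: leading byte 0xF0 = 11110000 → 4-byte char #6 = F0 9F 98 80.
Offset 22: leading byte 0xE2 = 11100010 → 3-byte char #7 = E2 97 8B.
Offset 25: leading byte 0xF0 = 11110000 → 4-byte char #8 = F0 98 A5 B5.
Leading byte 0xF0 = 11110000 matches 11110xxx → 4-byte sequence.
Byte 1: 0xF0 = 11110000, payload 000 (3 bits).
Byte 2: 0x98 = 10011000 (10xxxxxx ✓), payload 011000.
Byte 3: 0xA5 = 10100101 (10xxxxxx ✓), payload 100101.
Byte 4: 0xB5 = 10110101 (10xxxxxx ✓), payload 110101.
Concatenate: 000011000100101110101 = 0x18975 (21 bits → U+18975).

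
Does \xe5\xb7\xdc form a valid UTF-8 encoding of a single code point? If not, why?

invalid (non-continuation byte where continuation expected)

Leading byte 0xE5 = 11100101 → 3-byte form.
Byte 3 is 0xDC = 11011100, which is not 10xxxxxx — expected a continuation byte.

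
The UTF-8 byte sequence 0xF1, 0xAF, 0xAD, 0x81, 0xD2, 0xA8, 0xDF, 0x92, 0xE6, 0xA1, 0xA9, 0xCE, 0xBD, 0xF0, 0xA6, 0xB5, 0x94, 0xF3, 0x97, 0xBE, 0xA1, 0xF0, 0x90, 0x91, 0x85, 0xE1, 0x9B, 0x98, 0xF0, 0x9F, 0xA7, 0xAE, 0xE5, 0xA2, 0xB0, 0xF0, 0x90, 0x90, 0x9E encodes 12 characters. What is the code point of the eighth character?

U+10445

Offset 0: leading byte 0xF1 = 11110001 → 4-byte char #1 = F1 AF AD 81.
Offset 4: leading byte 0xD2 = 11010010 → 2-byte char #2 = D2 A8.
Offset 6: leading byte 0xDF = 11011111 → 2-byte char #3 = DF 92.
Offset 8: leading byte 0xE6 = 11100110 → 3-byte char #4 = E6 A1 A9.
Offset 11: leading byte 0xCE = 11001110 → 2-byte char #5 = CE BD.
Offset 13: leading byte 0xF0 = 11110000 → 4-byte char #6 = F0 A6 B5 94.
Offset 17: leading byte 0xF3 = 11110011 → 4-byte char #7 = F3 97 BE A1.
Offset 21: leading byte 0xF0 = 11110000 → 4-byte char #8 = F0 90 91 85.
Leading byte 0xF0 = 11110000 matches 11110xxx → 4-byte sequence.
Byte 1: 0xF0 = 11110000, payload 000 (3 bits).
Byte 2: 0x90 = 10010000 (10xxxxxx ✓), payload 010000.
Byte 3: 0x91 = 10010001 (10xxxxxx ✓), payload 010001.
Byte 4: 0x85 = 10000101 (10xxxxxx ✓), payload 000101.
Concatenate: 000010000010001000101 = 0x10445 (21 bits → U+10445).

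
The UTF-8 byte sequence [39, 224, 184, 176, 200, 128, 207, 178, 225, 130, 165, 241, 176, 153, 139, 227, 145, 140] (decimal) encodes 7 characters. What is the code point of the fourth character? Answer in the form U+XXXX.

U+03F2

Offset 0: leading byte 0x27 = 00100111 → 1-byte char #1 = 27.
Offset 1: leading byte 0xE0 = 11100000 → 3-byte char #2 = E0 B8 B0.
Offset 4: leading byte 0xC8 = 11001000 → 2-byte char #3 = C8 80.
Offset 6: leading byte 0xCF = 11001111 → 2-byte char #4 = CF B2.
Leading byte 0xCF = 11001111 matches 110xxxxx → 2-byte sequence.
Byte 1: 0xCF = 11001111, payload 01111 (5 bits).
Byte 2: 0xB2 = 10110010 (10xxxxxx ✓), payload 110010.
Concatenate: 01111110010 = 0x3F2 (11 bits → U+03F2).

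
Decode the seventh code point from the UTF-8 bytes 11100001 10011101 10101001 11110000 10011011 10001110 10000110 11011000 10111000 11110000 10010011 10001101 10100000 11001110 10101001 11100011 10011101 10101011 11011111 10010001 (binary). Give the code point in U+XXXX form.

Offset 0: leading byte 0xE1 = 11100001 → 3-byte char #1 = E1 9D A9.
Offset 3: leading byte 0xF0 = 11110000 → 4-byte char #2 = F0 9B 8E 86.
Offset 7: leading byte 0xD8 = 11011000 → 2-byte char #3 = D8 B8.
Offset 9: leading byte 0xF0 = 11110000 → 4-byte char #4 = F0 93 8D A0.
Offset 13: leading byte 0xCE = 11001110 → 2-byte char #5 = CE A9.
Offset 15: leading byte 0xE3 = 11100011 → 3-byte char #6 = E3 9D AB.
Offset 18: leading byte 0xDF = 11011111 → 2-byte char #7 = DF 91.
Leading byte 0xDF = 11011111 matches 110xxxxx → 2-byte sequence.
Byte 1: 0xDF = 11011111, payload 11111 (5 bits).
Byte 2: 0x91 = 10010001 (10xxxxxx ✓), payload 010001.
Concatenate: 11111010001 = 0x7D1 (11 bits → U+07D1).

U+07D1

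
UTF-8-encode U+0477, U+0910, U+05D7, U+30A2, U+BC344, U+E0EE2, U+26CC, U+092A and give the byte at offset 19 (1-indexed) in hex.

0xE2

1-indexed offset 19 is 0-indexed offset 18.
U+0477 → 2-byte form D1 B7 at offsets 0–1.
U+0910 → 3-byte form E0 A4 90 at offsets 2–4.
U+05D7 → 2-byte form D7 97 at offsets 5–6.
U+30A2 → 3-byte form E3 82 A2 at offsets 7–9.
U+BC344 → 4-byte form F2 BC 8D 84 at offsets 10–13.
U+E0EE2 → 4-byte form F3 A0 BB A2 at offsets 14–17.
U+26CC → 3-byte form E2 9B 8C at offsets 18–20.
Offset 18 falls in char 7's range; it's byte 1 of E2 9B 8C = 0xE2.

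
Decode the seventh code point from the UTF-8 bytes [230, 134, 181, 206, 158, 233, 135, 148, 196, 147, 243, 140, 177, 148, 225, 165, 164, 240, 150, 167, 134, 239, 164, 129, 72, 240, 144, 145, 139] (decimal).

Offset 0: leading byte 0xE6 = 11100110 → 3-byte char #1 = E6 86 B5.
Offset 3: leading byte 0xCE = 11001110 → 2-byte char #2 = CE 9E.
Offset 5: leading byte 0xE9 = 11101001 → 3-byte char #3 = E9 87 94.
Offset 8: leading byte 0xC4 = 11000100 → 2-byte char #4 = C4 93.
Offset 10: leading byte 0xF3 = 11110011 → 4-byte char #5 = F3 8C B1 94.
Offset 14: leading byte 0xE1 = 11100001 → 3-byte char #6 = E1 A5 A4.
Offset 17: leading byte 0xF0 = 11110000 → 4-byte char #7 = F0 96 A7 86.
Leading byte 0xF0 = 11110000 matches 11110xxx → 4-byte sequence.
Byte 1: 0xF0 = 11110000, payload 000 (3 bits).
Byte 2: 0x96 = 10010110 (10xxxxxx ✓), payload 010110.
Byte 3: 0xA7 = 10100111 (10xxxxxx ✓), payload 100111.
Byte 4: 0x86 = 10000110 (10xxxxxx ✓), payload 000110.
Concatenate: 000010110100111000110 = 0x169C6 (21 bits → U+169C6).

U+169C6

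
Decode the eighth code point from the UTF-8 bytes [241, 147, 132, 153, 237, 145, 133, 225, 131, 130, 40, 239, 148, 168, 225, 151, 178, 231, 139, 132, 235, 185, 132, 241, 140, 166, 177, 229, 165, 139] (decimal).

U+BE44

Offset 0: leading byte 0xF1 = 11110001 → 4-byte char #1 = F1 93 84 99.
Offset 4: leading byte 0xED = 11101101 → 3-byte char #2 = ED 91 85.
Offset 7: leading byte 0xE1 = 11100001 → 3-byte char #3 = E1 83 82.
Offset 10: leading byte 0x28 = 00101000 → 1-byte char #4 = 28.
Offset 11: leading byte 0xEF = 11101111 → 3-byte char #5 = EF 94 A8.
Offset 14: leading byte 0xE1 = 11100001 → 3-byte char #6 = E1 97 B2.
Offset 17: leading byte 0xE7 = 11100111 → 3-byte char #7 = E7 8B 84.
Offset 20: leading byte 0xEB = 11101011 → 3-byte char #8 = EB B9 84.
Leading byte 0xEB = 11101011 matches 1110xxxx → 3-byte sequence.
Byte 1: 0xEB = 11101011, payload 1011 (4 bits).
Byte 2: 0xB9 = 10111001 (10xxxxxx ✓), payload 111001.
Byte 3: 0x84 = 10000100 (10xxxxxx ✓), payload 000100.
Concatenate: 1011111001000100 = 0xBE44 (16 bits → U+BE44).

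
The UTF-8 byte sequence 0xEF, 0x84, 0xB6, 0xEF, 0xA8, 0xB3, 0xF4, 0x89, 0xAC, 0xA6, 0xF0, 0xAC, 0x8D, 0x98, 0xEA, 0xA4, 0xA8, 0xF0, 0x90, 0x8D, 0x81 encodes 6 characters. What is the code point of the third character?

U+109B26

Offset 0: leading byte 0xEF = 11101111 → 3-byte char #1 = EF 84 B6.
Offset 3: leading byte 0xEF = 11101111 → 3-byte char #2 = EF A8 B3.
Offset 6: leading byte 0xF4 = 11110100 → 4-byte char #3 = F4 89 AC A6.
Leading byte 0xF4 = 11110100 matches 11110xxx → 4-byte sequence.
Byte 1: 0xF4 = 11110100, payload 100 (3 bits).
Byte 2: 0x89 = 10001001 (10xxxxxx ✓), payload 001001.
Byte 3: 0xAC = 10101100 (10xxxxxx ✓), payload 101100.
Byte 4: 0xA6 = 10100110 (10xxxxxx ✓), payload 100110.
Concatenate: 100001001101100100110 = 0x109B26 (21 bits → U+109B26).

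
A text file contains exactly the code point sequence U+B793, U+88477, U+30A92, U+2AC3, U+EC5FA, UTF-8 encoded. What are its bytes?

EB 9E 93 F2 88 91 B7 F0 B0 AA 92 E2 AB 83 F3 AC 97 BA

U+B793: 3-byte form → EB 9E 93.
U+88477: 4-byte form → F2 88 91 B7.
U+30A92: 4-byte form → F0 B0 AA 92.
U+2AC3: 3-byte form → E2 AB 83.
U+EC5FA: 4-byte form → F3 AC 97 BA.
Concatenated (18 bytes): EB 9E 93 F2 88 91 B7 F0 B0 AA 92 E2 AB 83 F3 AC 97 BA.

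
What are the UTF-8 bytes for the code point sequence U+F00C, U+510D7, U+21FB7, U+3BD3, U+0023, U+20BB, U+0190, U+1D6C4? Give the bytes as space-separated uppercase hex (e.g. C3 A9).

U+F00C: 3-byte form → EF 80 8C.
U+510D7: 4-byte form → F1 91 83 97.
U+21FB7: 4-byte form → F0 A1 BE B7.
U+3BD3: 3-byte form → E3 AF 93.
U+0023: 1-byte form → 23.
U+20BB: 3-byte form → E2 82 BB.
U+0190: 2-byte form → C6 90.
U+1D6C4: 4-byte form → F0 9D 9B 84.
Concatenated (24 bytes): EF 80 8C F1 91 83 97 F0 A1 BE B7 E3 AF 93 23 E2 82 BB C6 90 F0 9D 9B 84.

EF 80 8C F1 91 83 97 F0 A1 BE B7 E3 AF 93 23 E2 82 BB C6 90 F0 9D 9B 84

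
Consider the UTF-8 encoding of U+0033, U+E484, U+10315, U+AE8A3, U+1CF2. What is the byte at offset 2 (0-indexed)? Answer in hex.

U+0033 → 1-byte form 33 at offsets 0–0.
U+E484 → 3-byte form EE 92 84 at offsets 1–3.
Offset 2 falls in char 2's range; it's byte 2 of EE 92 84 = 0x92.

0x92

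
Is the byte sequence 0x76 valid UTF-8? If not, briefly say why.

Leading byte 0x76 = 01110110 → 1-byte form.

valid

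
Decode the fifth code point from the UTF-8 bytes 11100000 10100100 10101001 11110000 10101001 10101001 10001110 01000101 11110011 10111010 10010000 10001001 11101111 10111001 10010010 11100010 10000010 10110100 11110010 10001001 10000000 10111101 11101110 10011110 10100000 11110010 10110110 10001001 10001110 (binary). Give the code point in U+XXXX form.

U+FE52

Offset 0: leading byte 0xE0 = 11100000 → 3-byte char #1 = E0 A4 A9.
Offset 3: leading byte 0xF0 = 11110000 → 4-byte char #2 = F0 A9 A9 8E.
Offset 7: leading byte 0x45 = 01000101 → 1-byte char #3 = 45.
Offset 8: leading byte 0xF3 = 11110011 → 4-byte char #4 = F3 BA 90 89.
Offset 12: leading byte 0xEF = 11101111 → 3-byte char #5 = EF B9 92.
Leading byte 0xEF = 11101111 matches 1110xxxx → 3-byte sequence.
Byte 1: 0xEF = 11101111, payload 1111 (4 bits).
Byte 2: 0xB9 = 10111001 (10xxxxxx ✓), payload 111001.
Byte 3: 0x92 = 10010010 (10xxxxxx ✓), payload 010010.
Concatenate: 1111111001010010 = 0xFE52 (16 bits → U+FE52).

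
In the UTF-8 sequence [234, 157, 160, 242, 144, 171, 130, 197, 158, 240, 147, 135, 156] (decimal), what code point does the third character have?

Offset 0: leading byte 0xEA = 11101010 → 3-byte char #1 = EA 9D A0.
Offset 3: leading byte 0xF2 = 11110010 → 4-byte char #2 = F2 90 AB 82.
Offset 7: leading byte 0xC5 = 11000101 → 2-byte char #3 = C5 9E.
Leading byte 0xC5 = 11000101 matches 110xxxxx → 2-byte sequence.
Byte 1: 0xC5 = 11000101, payload 00101 (5 bits).
Byte 2: 0x9E = 10011110 (10xxxxxx ✓), payload 011110.
Concatenate: 00101011110 = 0x15E (11 bits → U+015E).

U+015E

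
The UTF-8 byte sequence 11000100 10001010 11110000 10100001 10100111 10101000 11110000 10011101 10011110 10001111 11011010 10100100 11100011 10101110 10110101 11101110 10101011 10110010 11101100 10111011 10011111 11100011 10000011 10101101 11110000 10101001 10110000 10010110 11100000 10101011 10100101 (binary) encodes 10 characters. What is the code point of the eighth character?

Offset 0: leading byte 0xC4 = 11000100 → 2-byte char #1 = C4 8A.
Offset 2: leading byte 0xF0 = 11110000 → 4-byte char #2 = F0 A1 A7 A8.
Offset 6: leading byte 0xF0 = 11110000 → 4-byte char #3 = F0 9D 9E 8F.
Offset 10: leading byte 0xDA = 11011010 → 2-byte char #4 = DA A4.
Offset 12: leading byte 0xE3 = 11100011 → 3-byte char #5 = E3 AE B5.
Offset 15: leading byte 0xEE = 11101110 → 3-byte char #6 = EE AB B2.
Offset 18: leading byte 0xEC = 11101100 → 3-byte char #7 = EC BB 9F.
Offset 21: leading byte 0xE3 = 11100011 → 3-byte char #8 = E3 83 AD.
Leading byte 0xE3 = 11100011 matches 1110xxxx → 3-byte sequence.
Byte 1: 0xE3 = 11100011, payload 0011 (4 bits).
Byte 2: 0x83 = 10000011 (10xxxxxx ✓), payload 000011.
Byte 3: 0xAD = 10101101 (10xxxxxx ✓), payload 101101.
Concatenate: 0011000011101101 = 0x30ED (16 bits → U+30ED).

U+30ED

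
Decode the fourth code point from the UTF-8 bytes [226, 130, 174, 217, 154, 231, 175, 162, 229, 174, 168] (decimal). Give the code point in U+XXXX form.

Offset 0: leading byte 0xE2 = 11100010 → 3-byte char #1 = E2 82 AE.
Offset 3: leading byte 0xD9 = 11011001 → 2-byte char #2 = D9 9A.
Offset 5: leading byte 0xE7 = 11100111 → 3-byte char #3 = E7 AF A2.
Offset 8: leading byte 0xE5 = 11100101 → 3-byte char #4 = E5 AE A8.
Leading byte 0xE5 = 11100101 matches 1110xxxx → 3-byte sequence.
Byte 1: 0xE5 = 11100101, payload 0101 (4 bits).
Byte 2: 0xAE = 10101110 (10xxxxxx ✓), payload 101110.
Byte 3: 0xA8 = 10101000 (10xxxxxx ✓), payload 101000.
Concatenate: 0101101110101000 = 0x5BA8 (16 bits → U+5BA8).

U+5BA8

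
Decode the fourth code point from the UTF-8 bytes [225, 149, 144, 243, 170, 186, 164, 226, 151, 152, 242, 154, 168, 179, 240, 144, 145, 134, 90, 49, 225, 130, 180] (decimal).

U+9AA33

Offset 0: leading byte 0xE1 = 11100001 → 3-byte char #1 = E1 95 90.
Offset 3: leading byte 0xF3 = 11110011 → 4-byte char #2 = F3 AA BA A4.
Offset 7: leading byte 0xE2 = 11100010 → 3-byte char #3 = E2 97 98.
Offset 10: leading byte 0xF2 = 11110010 → 4-byte char #4 = F2 9A A8 B3.
Leading byte 0xF2 = 11110010 matches 11110xxx → 4-byte sequence.
Byte 1: 0xF2 = 11110010, payload 010 (3 bits).
Byte 2: 0x9A = 10011010 (10xxxxxx ✓), payload 011010.
Byte 3: 0xA8 = 10101000 (10xxxxxx ✓), payload 101000.
Byte 4: 0xB3 = 10110011 (10xxxxxx ✓), payload 110011.
Concatenate: 010011010101000110011 = 0x9AA33 (21 bits → U+9AA33).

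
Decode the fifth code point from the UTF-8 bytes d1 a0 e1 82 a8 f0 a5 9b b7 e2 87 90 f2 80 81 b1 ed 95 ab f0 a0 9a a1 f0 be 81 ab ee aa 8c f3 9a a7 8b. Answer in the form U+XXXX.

U+80071

Offset 0: leading byte 0xD1 = 11010001 → 2-byte char #1 = D1 A0.
Offset 2: leading byte 0xE1 = 11100001 → 3-byte char #2 = E1 82 A8.
Offset 5: leading byte 0xF0 = 11110000 → 4-byte char #3 = F0 A5 9B B7.
Offset 9: leading byte 0xE2 = 11100010 → 3-byte char #4 = E2 87 90.
Offset 12: leading byte 0xF2 = 11110010 → 4-byte char #5 = F2 80 81 B1.
Leading byte 0xF2 = 11110010 matches 11110xxx → 4-byte sequence.
Byte 1: 0xF2 = 11110010, payload 010 (3 bits).
Byte 2: 0x80 = 10000000 (10xxxxxx ✓), payload 000000.
Byte 3: 0x81 = 10000001 (10xxxxxx ✓), payload 000001.
Byte 4: 0xB1 = 10110001 (10xxxxxx ✓), payload 110001.
Concatenate: 010000000000001110001 = 0x80071 (21 bits → U+80071).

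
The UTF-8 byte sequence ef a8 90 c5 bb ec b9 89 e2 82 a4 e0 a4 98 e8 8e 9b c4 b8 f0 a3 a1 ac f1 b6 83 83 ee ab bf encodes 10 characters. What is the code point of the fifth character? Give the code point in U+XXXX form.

U+0918

Offset 0: leading byte 0xEF = 11101111 → 3-byte char #1 = EF A8 90.
Offset 3: leading byte 0xC5 = 11000101 → 2-byte char #2 = C5 BB.
Offset 5: leading byte 0xEC = 11101100 → 3-byte char #3 = EC B9 89.
Offset 8: leading byte 0xE2 = 11100010 → 3-byte char #4 = E2 82 A4.
Offset 11: leading byte 0xE0 = 11100000 → 3-byte char #5 = E0 A4 98.
Leading byte 0xE0 = 11100000 matches 1110xxxx → 3-byte sequence.
Byte 1: 0xE0 = 11100000, payload 0000 (4 bits).
Byte 2: 0xA4 = 10100100 (10xxxxxx ✓), payload 100100.
Byte 3: 0x98 = 10011000 (10xxxxxx ✓), payload 011000.
Concatenate: 0000100100011000 = 0x918 (16 bits → U+0918).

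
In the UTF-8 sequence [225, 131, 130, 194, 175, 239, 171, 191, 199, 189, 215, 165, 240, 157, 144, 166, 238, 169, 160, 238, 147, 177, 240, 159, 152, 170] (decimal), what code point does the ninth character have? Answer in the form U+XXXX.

Offset 0: leading byte 0xE1 = 11100001 → 3-byte char #1 = E1 83 82.
Offset 3: leading byte 0xC2 = 11000010 → 2-byte char #2 = C2 AF.
Offset 5: leading byte 0xEF = 11101111 → 3-byte char #3 = EF AB BF.
Offset 8: leading byte 0xC7 = 11000111 → 2-byte char #4 = C7 BD.
Offset 10: leading byte 0xD7 = 11010111 → 2-byte char #5 = D7 A5.
Offset 12: leading byte 0xF0 = 11110000 → 4-byte char #6 = F0 9D 90 A6.
Offset 16: leading byte 0xEE = 11101110 → 3-byte char #7 = EE A9 A0.
Offset 19: leading byte 0xEE = 11101110 → 3-byte char #8 = EE 93 B1.
Offset 22: leading byte 0xF0 = 11110000 → 4-byte char #9 = F0 9F 98 AA.
Leading byte 0xF0 = 11110000 matches 11110xxx → 4-byte sequence.
Byte 1: 0xF0 = 11110000, payload 000 (3 bits).
Byte 2: 0x9F = 10011111 (10xxxxxx ✓), payload 011111.
Byte 3: 0x98 = 10011000 (10xxxxxx ✓), payload 011000.
Byte 4: 0xAA = 10101010 (10xxxxxx ✓), payload 101010.
Concatenate: 000011111011000101010 = 0x1F62A (21 bits → U+1F62A).

U+1F62A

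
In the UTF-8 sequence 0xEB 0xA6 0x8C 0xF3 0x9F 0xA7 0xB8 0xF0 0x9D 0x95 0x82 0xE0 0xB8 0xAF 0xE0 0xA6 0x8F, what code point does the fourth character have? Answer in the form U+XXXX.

U+0E2F

Offset 0: leading byte 0xEB = 11101011 → 3-byte char #1 = EB A6 8C.
Offset 3: leading byte 0xF3 = 11110011 → 4-byte char #2 = F3 9F A7 B8.
Offset 7: leading byte 0xF0 = 11110000 → 4-byte char #3 = F0 9D 95 82.
Offset 11: leading byte 0xE0 = 11100000 → 3-byte char #4 = E0 B8 AF.
Leading byte 0xE0 = 11100000 matches 1110xxxx → 3-byte sequence.
Byte 1: 0xE0 = 11100000, payload 0000 (4 bits).
Byte 2: 0xB8 = 10111000 (10xxxxxx ✓), payload 111000.
Byte 3: 0xAF = 10101111 (10xxxxxx ✓), payload 101111.
Concatenate: 0000111000101111 = 0xE2F (16 bits → U+0E2F).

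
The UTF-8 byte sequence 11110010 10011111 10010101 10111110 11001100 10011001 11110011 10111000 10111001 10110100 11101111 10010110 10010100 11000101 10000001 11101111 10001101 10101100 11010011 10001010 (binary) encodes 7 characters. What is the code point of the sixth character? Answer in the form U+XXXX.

U+F36C

Offset 0: leading byte 0xF2 = 11110010 → 4-byte char #1 = F2 9F 95 BE.
Offset 4: leading byte 0xCC = 11001100 → 2-byte char #2 = CC 99.
Offset 6: leading byte 0xF3 = 11110011 → 4-byte char #3 = F3 B8 B9 B4.
Offset 10: leading byte 0xEF = 11101111 → 3-byte char #4 = EF 96 94.
Offset 13: leading byte 0xC5 = 11000101 → 2-byte char #5 = C5 81.
Offset 15: leading byte 0xEF = 11101111 → 3-byte char #6 = EF 8D AC.
Leading byte 0xEF = 11101111 matches 1110xxxx → 3-byte sequence.
Byte 1: 0xEF = 11101111, payload 1111 (4 bits).
Byte 2: 0x8D = 10001101 (10xxxxxx ✓), payload 001101.
Byte 3: 0xAC = 10101100 (10xxxxxx ✓), payload 101100.
Concatenate: 1111001101101100 = 0xF36C (16 bits → U+F36C).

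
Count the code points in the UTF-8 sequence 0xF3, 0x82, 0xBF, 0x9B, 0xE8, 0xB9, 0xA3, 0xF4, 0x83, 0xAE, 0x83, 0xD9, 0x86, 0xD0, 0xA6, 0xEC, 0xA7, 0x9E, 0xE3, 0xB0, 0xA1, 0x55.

8

Byte at offset 0: 0xF3 = 11110011 → 4-byte char (#1). Advance 4.
Byte at offset 4: 0xE8 = 11101000 → 3-byte char (#2). Advance 3.
Byte at offset 7: 0xF4 = 11110100 → 4-byte char (#3). Advance 4.
Byte at offset 11: 0xD9 = 11011001 → 2-byte char (#4). Advance 2.
Byte at offset 13: 0xD0 = 11010000 → 2-byte char (#5). Advance 2.
Byte at offset 15: 0xEC = 11101100 → 3-byte char (#6). Advance 3.
Byte at offset 18: 0xE3 = 11100011 → 3-byte char (#7). Advance 3.
Byte at offset 21: 0x55 = 01010101 → 1-byte char (#8). Advance 1.
Reached end at offset 22 after 8 code points.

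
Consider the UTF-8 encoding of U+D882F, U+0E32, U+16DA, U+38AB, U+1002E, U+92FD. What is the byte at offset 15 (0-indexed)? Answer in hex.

U+D882F → 4-byte form F3 98 A0 AF at offsets 0–3.
U+0E32 → 3-byte form E0 B8 B2 at offsets 4–6.
U+16DA → 3-byte form E1 9B 9A at offsets 7–9.
U+38AB → 3-byte form E3 A2 AB at offsets 10–12.
U+1002E → 4-byte form F0 90 80 AE at offsets 13–16.
Offset 15 falls in char 5's range; it's byte 3 of F0 90 80 AE = 0x80.

0x80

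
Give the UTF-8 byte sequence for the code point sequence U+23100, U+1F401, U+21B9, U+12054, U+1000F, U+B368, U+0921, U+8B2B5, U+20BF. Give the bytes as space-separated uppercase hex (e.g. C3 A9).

F0 A3 84 80 F0 9F 90 81 E2 86 B9 F0 92 81 94 F0 90 80 8F EB 8D A8 E0 A4 A1 F2 8B 8A B5 E2 82 BF

U+23100: 4-byte form → F0 A3 84 80.
U+1F401: 4-byte form → F0 9F 90 81.
U+21B9: 3-byte form → E2 86 B9.
U+12054: 4-byte form → F0 92 81 94.
U+1000F: 4-byte form → F0 90 80 8F.
U+B368: 3-byte form → EB 8D A8.
U+0921: 3-byte form → E0 A4 A1.
U+8B2B5: 4-byte form → F2 8B 8A B5.
U+20BF: 3-byte form → E2 82 BF.
Concatenated (32 bytes): F0 A3 84 80 F0 9F 90 81 E2 86 B9 F0 92 81 94 F0 90 80 8F EB 8D A8 E0 A4 A1 F2 8B 8A B5 E2 82 BF.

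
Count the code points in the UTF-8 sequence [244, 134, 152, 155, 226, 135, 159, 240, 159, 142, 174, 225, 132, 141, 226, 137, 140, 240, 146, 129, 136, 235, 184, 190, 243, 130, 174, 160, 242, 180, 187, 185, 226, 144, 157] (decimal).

Byte at offset 0: 0xF4 = 11110100 → 4-byte char (#1). Advance 4.
Byte at offset 4: 0xE2 = 11100010 → 3-byte char (#2). Advance 3.
Byte at offset 7: 0xF0 = 11110000 → 4-byte char (#3). Advance 4.
Byte at offset 11: 0xE1 = 11100001 → 3-byte char (#4). Advance 3.
Byte at offset 14: 0xE2 = 11100010 → 3-byte char (#5). Advance 3.
Byte at offset 17: 0xF0 = 11110000 → 4-byte char (#6). Advance 4.
Byte at offset 21: 0xEB = 11101011 → 3-byte char (#7). Advance 3.
Byte at offset 24: 0xF3 = 11110011 → 4-byte char (#8). Advance 4.
Byte at offset 28: 0xF2 = 11110010 → 4-byte char (#9). Advance 4.
Byte at offset 32: 0xE2 = 11100010 → 3-byte char (#10). Advance 3.
Reached end at offset 35 after 10 code points.

10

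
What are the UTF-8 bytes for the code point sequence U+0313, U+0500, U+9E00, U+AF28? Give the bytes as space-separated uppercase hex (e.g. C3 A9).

CC 93 D4 80 E9 B8 80 EA BC A8

U+0313: 2-byte form → CC 93.
U+0500: 2-byte form → D4 80.
U+9E00: 3-byte form → E9 B8 80.
U+AF28: 3-byte form → EA BC A8.
Concatenated (10 bytes): CC 93 D4 80 E9 B8 80 EA BC A8.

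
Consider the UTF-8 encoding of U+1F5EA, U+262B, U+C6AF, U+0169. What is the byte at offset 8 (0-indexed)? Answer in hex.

U+1F5EA → 4-byte form F0 9F 97 AA at offsets 0–3.
U+262B → 3-byte form E2 98 AB at offsets 4–6.
U+C6AF → 3-byte form EC 9A AF at offsets 7–9.
Offset 8 falls in char 3's range; it's byte 2 of EC 9A AF = 0x9A.

0x9A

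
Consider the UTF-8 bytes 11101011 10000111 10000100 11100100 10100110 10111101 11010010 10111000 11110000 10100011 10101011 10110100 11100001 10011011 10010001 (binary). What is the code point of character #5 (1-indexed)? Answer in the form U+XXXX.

U+16D1

Offset 0: leading byte 0xEB = 11101011 → 3-byte char #1 = EB 87 84.
Offset 3: leading byte 0xE4 = 11100100 → 3-byte char #2 = E4 A6 BD.
Offset 6: leading byte 0xD2 = 11010010 → 2-byte char #3 = D2 B8.
Offset 8: leading byte 0xF0 = 11110000 → 4-byte char #4 = F0 A3 AB B4.
Offset 12: leading byte 0xE1 = 11100001 → 3-byte char #5 = E1 9B 91.
Leading byte 0xE1 = 11100001 matches 1110xxxx → 3-byte sequence.
Byte 1: 0xE1 = 11100001, payload 0001 (4 bits).
Byte 2: 0x9B = 10011011 (10xxxxxx ✓), payload 011011.
Byte 3: 0x91 = 10010001 (10xxxxxx ✓), payload 010001.
Concatenate: 0001011011010001 = 0x16D1 (16 bits → U+16D1).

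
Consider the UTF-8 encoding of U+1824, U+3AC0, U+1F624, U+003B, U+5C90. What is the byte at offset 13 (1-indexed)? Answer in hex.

1-indexed offset 13 is 0-indexed offset 12.
U+1824 → 3-byte form E1 A0 A4 at offsets 0–2.
U+3AC0 → 3-byte form E3 AB 80 at offsets 3–5.
U+1F624 → 4-byte form F0 9F 98 A4 at offsets 6–9.
U+003B → 1-byte form 3B at offsets 10–10.
U+5C90 → 3-byte form E5 B2 90 at offsets 11–13.
Offset 12 falls in char 5's range; it's byte 2 of E5 B2 90 = 0xB2.

0xB2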